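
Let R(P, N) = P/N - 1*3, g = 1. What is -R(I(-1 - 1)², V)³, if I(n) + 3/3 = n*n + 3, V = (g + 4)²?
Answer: 59319/15625 ≈ 3.7964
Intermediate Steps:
V = 25 (V = (1 + 4)² = 5² = 25)
I(n) = 2 + n² (I(n) = -1 + (n*n + 3) = -1 + (n² + 3) = -1 + (3 + n²) = 2 + n²)
R(P, N) = -3 + P/N (R(P, N) = P/N - 3 = -3 + P/N)
-R(I(-1 - 1)², V)³ = -(-3 + (2 + (-1 - 1)²)²/25)³ = -(-3 + (2 + (-2)²)²*(1/25))³ = -(-3 + (2 + 4)²*(1/25))³ = -(-3 + 6²*(1/25))³ = -(-3 + 36*(1/25))³ = -(-3 + 36/25)³ = -(-39/25)³ = -1*(-59319/15625) = 59319/15625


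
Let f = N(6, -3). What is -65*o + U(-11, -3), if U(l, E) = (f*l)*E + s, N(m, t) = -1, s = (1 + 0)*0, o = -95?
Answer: 6142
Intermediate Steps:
s = 0 (s = 1*0 = 0)
f = -1
U(l, E) = -E*l (U(l, E) = (-l)*E + 0 = -E*l + 0 = -E*l)
-65*o + U(-11, -3) = -65*(-95) - 1*(-3)*(-11) = 6175 - 33 = 6142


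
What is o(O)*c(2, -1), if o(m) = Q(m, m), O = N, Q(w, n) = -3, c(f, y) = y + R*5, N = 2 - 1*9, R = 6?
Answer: -87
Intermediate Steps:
N = -7 (N = 2 - 9 = -7)
c(f, y) = 30 + y (c(f, y) = y + 6*5 = y + 30 = 30 + y)
O = -7
o(m) = -3
o(O)*c(2, -1) = -3*(30 - 1) = -3*29 = -87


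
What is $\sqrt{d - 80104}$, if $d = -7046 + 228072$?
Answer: $3 \sqrt{15658} \approx 375.4$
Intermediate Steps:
$d = 221026$
$\sqrt{d - 80104} = \sqrt{221026 - 80104} = \sqrt{140922} = 3 \sqrt{15658}$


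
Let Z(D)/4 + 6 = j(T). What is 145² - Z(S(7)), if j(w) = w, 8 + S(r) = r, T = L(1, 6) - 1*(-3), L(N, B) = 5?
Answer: 21017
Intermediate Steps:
T = 8 (T = 5 - 1*(-3) = 5 + 3 = 8)
S(r) = -8 + r
Z(D) = 8 (Z(D) = -24 + 4*8 = -24 + 32 = 8)
145² - Z(S(7)) = 145² - 1*8 = 21025 - 8 = 21017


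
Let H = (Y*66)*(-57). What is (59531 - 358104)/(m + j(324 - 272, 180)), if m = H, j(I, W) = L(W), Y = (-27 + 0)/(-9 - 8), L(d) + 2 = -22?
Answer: 5075741/101982 ≈ 49.771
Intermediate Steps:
L(d) = -24 (L(d) = -2 - 22 = -24)
Y = 27/17 (Y = -27/(-17) = -27*(-1/17) = 27/17 ≈ 1.5882)
j(I, W) = -24
H = -101574/17 (H = ((27/17)*66)*(-57) = (1782/17)*(-57) = -101574/17 ≈ -5974.9)
m = -101574/17 ≈ -5974.9
(59531 - 358104)/(m + j(324 - 272, 180)) = (59531 - 358104)/(-101574/17 - 24) = -298573/(-101982/17) = -298573*(-17/101982) = 5075741/101982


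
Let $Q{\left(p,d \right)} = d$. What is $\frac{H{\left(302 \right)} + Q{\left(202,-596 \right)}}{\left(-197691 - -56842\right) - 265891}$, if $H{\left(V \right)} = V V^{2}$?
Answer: $- \frac{2295251}{33895} \approx -67.717$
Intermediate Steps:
$H{\left(V \right)} = V^{3}$
$\frac{H{\left(302 \right)} + Q{\left(202,-596 \right)}}{\left(-197691 - -56842\right) - 265891} = \frac{302^{3} - 596}{\left(-197691 - -56842\right) - 265891} = \frac{27543608 - 596}{\left(-197691 + 56842\right) - 265891} = \frac{27543012}{-140849 - 265891} = \frac{27543012}{-406740} = 27543012 \left(- \frac{1}{406740}\right) = - \frac{2295251}{33895}$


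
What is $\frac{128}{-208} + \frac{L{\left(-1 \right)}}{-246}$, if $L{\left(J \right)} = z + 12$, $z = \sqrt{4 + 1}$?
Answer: $- \frac{354}{533} - \frac{\sqrt{5}}{246} \approx -0.67325$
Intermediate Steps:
$z = \sqrt{5} \approx 2.2361$
$L{\left(J \right)} = 12 + \sqrt{5}$ ($L{\left(J \right)} = \sqrt{5} + 12 = 12 + \sqrt{5}$)
$\frac{128}{-208} + \frac{L{\left(-1 \right)}}{-246} = \frac{128}{-208} + \frac{12 + \sqrt{5}}{-246} = 128 \left(- \frac{1}{208}\right) + \left(12 + \sqrt{5}\right) \left(- \frac{1}{246}\right) = - \frac{8}{13} - \left(\frac{2}{41} + \frac{\sqrt{5}}{246}\right) = - \frac{354}{533} - \frac{\sqrt{5}}{246}$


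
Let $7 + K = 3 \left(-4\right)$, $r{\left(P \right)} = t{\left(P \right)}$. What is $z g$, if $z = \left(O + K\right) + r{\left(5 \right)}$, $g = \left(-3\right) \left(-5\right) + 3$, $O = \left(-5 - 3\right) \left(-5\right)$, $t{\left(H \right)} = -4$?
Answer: $306$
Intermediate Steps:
$r{\left(P \right)} = -4$
$K = -19$ ($K = -7 + 3 \left(-4\right) = -7 - 12 = -19$)
$O = 40$ ($O = \left(-8\right) \left(-5\right) = 40$)
$g = 18$ ($g = 15 + 3 = 18$)
$z = 17$ ($z = \left(40 - 19\right) - 4 = 21 - 4 = 17$)
$z g = 17 \cdot 18 = 306$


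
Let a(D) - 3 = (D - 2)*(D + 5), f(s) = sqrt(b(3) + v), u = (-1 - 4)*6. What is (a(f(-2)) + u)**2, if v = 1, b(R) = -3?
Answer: 1503 - 234*I*sqrt(2) ≈ 1503.0 - 330.93*I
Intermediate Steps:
u = -30 (u = -5*6 = -30)
f(s) = I*sqrt(2) (f(s) = sqrt(-3 + 1) = sqrt(-2) = I*sqrt(2))
a(D) = 3 + (-2 + D)*(5 + D) (a(D) = 3 + (D - 2)*(D + 5) = 3 + (-2 + D)*(5 + D))
(a(f(-2)) + u)**2 = ((-7 + (I*sqrt(2))**2 + 3*(I*sqrt(2))) - 30)**2 = ((-7 - 2 + 3*I*sqrt(2)) - 30)**2 = ((-9 + 3*I*sqrt(2)) - 30)**2 = (-39 + 3*I*sqrt(2))**2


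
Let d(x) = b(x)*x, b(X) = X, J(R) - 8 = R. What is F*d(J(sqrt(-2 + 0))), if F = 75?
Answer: 4650 + 1200*I*sqrt(2) ≈ 4650.0 + 1697.1*I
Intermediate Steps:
J(R) = 8 + R
d(x) = x**2 (d(x) = x*x = x**2)
F*d(J(sqrt(-2 + 0))) = 75*(8 + sqrt(-2 + 0))**2 = 75*(8 + sqrt(-2))**2 = 75*(8 + I*sqrt(2))**2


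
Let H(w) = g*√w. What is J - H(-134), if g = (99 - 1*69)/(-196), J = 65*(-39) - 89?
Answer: -2624 + 15*I*√134/98 ≈ -2624.0 + 1.7718*I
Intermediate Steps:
J = -2624 (J = -2535 - 89 = -2624)
g = -15/98 (g = (99 - 69)*(-1/196) = 30*(-1/196) = -15/98 ≈ -0.15306)
H(w) = -15*√w/98
J - H(-134) = -2624 - (-15)*√(-134)/98 = -2624 - (-15)*I*√134/98 = -2624 + 15*I*√134/98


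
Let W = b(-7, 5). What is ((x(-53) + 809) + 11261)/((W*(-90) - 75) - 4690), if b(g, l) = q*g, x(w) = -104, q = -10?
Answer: -11966/11065 ≈ -1.0814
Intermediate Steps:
b(g, l) = -10*g
W = 70 (W = -10*(-7) = 70)
((x(-53) + 809) + 11261)/((W*(-90) - 75) - 4690) = ((-104 + 809) + 11261)/((70*(-90) - 75) - 4690) = (705 + 11261)/((-6300 - 75) - 4690) = 11966/(-6375 - 4690) = 11966/(-11065) = 11966*(-1/11065) = -11966/11065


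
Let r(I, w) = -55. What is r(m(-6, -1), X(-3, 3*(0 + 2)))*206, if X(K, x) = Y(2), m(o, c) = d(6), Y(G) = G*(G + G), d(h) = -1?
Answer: -11330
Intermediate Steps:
Y(G) = 2*G**2 (Y(G) = G*(2*G) = 2*G**2)
m(o, c) = -1
X(K, x) = 8 (X(K, x) = 2*2**2 = 2*4 = 8)
r(m(-6, -1), X(-3, 3*(0 + 2)))*206 = -55*206 = -11330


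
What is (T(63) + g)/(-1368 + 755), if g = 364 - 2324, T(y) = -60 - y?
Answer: 2083/613 ≈ 3.3980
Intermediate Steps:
g = -1960
(T(63) + g)/(-1368 + 755) = ((-60 - 1*63) - 1960)/(-1368 + 755) = ((-60 - 63) - 1960)/(-613) = (-123 - 1960)*(-1/613) = -2083*(-1/613) = 2083/613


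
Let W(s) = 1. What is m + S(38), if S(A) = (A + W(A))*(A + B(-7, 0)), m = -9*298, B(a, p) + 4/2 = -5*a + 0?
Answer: 87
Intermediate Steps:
B(a, p) = -2 - 5*a (B(a, p) = -2 + (-5*a + 0) = -2 - 5*a)
m = -2682
S(A) = (1 + A)*(33 + A) (S(A) = (A + 1)*(A + (-2 - 5*(-7))) = (1 + A)*(A + (-2 + 35)) = (1 + A)*(A + 33) = (1 + A)*(33 + A))
m + S(38) = -2682 + (33 + 38² + 34*38) = -2682 + (33 + 1444 + 1292) = -2682 + 2769 = 87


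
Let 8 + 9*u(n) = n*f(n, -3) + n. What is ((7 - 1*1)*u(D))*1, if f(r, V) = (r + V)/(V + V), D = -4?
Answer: -100/9 ≈ -11.111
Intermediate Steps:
f(r, V) = (V + r)/(2*V) (f(r, V) = (V + r)/((2*V)) = (V + r)*(1/(2*V)) = (V + r)/(2*V))
u(n) = -8/9 + n/9 + n*(½ - n/6)/9 (u(n) = -8/9 + (n*((½)*(-3 + n)/(-3)) + n)/9 = -8/9 + (n*((½)*(-⅓)*(-3 + n)) + n)/9 = -8/9 + (n*(½ - n/6) + n)/9 = -8/9 + (n + n*(½ - n/6))/9 = -8/9 + (n/9 + n*(½ - n/6)/9) = -8/9 + n/9 + n*(½ - n/6)/9)
((7 - 1*1)*u(D))*1 = ((7 - 1*1)*(-8/9 - 1/54*(-4)² + (⅙)*(-4)))*1 = ((7 - 1)*(-8/9 - 1/54*16 - ⅔))*1 = (6*(-8/9 - 8/27 - ⅔))*1 = (6*(-50/27))*1 = -100/9*1 = -100/9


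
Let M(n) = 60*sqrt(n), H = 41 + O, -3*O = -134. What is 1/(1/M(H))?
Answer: 20*sqrt(771) ≈ 555.34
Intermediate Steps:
O = 134/3 (O = -1/3*(-134) = 134/3 ≈ 44.667)
H = 257/3 (H = 41 + 134/3 = 257/3 ≈ 85.667)
1/(1/M(H)) = 1/(1/(60*sqrt(257/3))) = 1/(1/(60*(sqrt(771)/3))) = 1/(1/(20*sqrt(771))) = 1/(sqrt(771)/15420) = 20*sqrt(771)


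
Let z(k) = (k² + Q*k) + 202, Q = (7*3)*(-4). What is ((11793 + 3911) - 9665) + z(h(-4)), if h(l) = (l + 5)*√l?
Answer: 6237 - 168*I ≈ 6237.0 - 168.0*I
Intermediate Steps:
h(l) = √l*(5 + l) (h(l) = (5 + l)*√l = √l*(5 + l))
Q = -84 (Q = 21*(-4) = -84)
z(k) = 202 + k² - 84*k (z(k) = (k² - 84*k) + 202 = 202 + k² - 84*k)
((11793 + 3911) - 9665) + z(h(-4)) = ((11793 + 3911) - 9665) + (202 + (√(-4)*(5 - 4))² - 84*√(-4)*(5 - 4)) = (15704 - 9665) + (202 + ((2*I)*1)² - 84*2*I) = 6039 + (202 + (2*I)² - 168*I) = 6039 + (202 - 4 - 168*I) = 6039 + (198 - 168*I) = 6237 - 168*I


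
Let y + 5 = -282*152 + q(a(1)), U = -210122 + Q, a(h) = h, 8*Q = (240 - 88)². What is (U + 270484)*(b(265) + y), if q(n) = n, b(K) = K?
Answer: -2694639750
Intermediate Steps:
Q = 2888 (Q = (240 - 88)²/8 = (⅛)*152² = (⅛)*23104 = 2888)
U = -207234 (U = -210122 + 2888 = -207234)
y = -42868 (y = -5 + (-282*152 + 1) = -5 + (-42864 + 1) = -5 - 42863 = -42868)
(U + 270484)*(b(265) + y) = (-207234 + 270484)*(265 - 42868) = 63250*(-42603) = -2694639750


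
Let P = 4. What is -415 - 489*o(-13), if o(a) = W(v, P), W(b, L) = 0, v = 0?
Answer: -415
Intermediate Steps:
o(a) = 0
-415 - 489*o(-13) = -415 - 489*0 = -415 + 0 = -415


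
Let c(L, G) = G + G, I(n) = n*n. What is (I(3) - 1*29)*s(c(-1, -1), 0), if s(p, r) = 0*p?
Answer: 0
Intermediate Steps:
I(n) = n²
c(L, G) = 2*G
s(p, r) = 0
(I(3) - 1*29)*s(c(-1, -1), 0) = (3² - 1*29)*0 = (9 - 29)*0 = -20*0 = 0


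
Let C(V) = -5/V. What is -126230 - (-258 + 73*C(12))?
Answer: -1511299/12 ≈ -1.2594e+5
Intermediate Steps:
-126230 - (-258 + 73*C(12)) = -126230 - (-258 + 73*(-5/12)) = -126230 - (-258 - 365/12) = -126230 - 1*(-3461/12) = -126230 + 3461/12 = -1511299/12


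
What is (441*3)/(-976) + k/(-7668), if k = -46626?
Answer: 2946851/623664 ≈ 4.7251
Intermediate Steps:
(441*3)/(-976) + k/(-7668) = (441*3)/(-976) - 46626/(-7668) = 1323*(-1/976) - 46626*(-1/7668) = -1323/976 + 7771/1278 = 2946851/623664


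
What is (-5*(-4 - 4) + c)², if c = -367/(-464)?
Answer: 358231329/215296 ≈ 1663.9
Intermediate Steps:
c = 367/464 (c = -367*(-1/464) = 367/464 ≈ 0.79095)
(-5*(-4 - 4) + c)² = (-5*(-4 - 4) + 367/464)² = (-5*(-8) + 367/464)² = (40 + 367/464)² = (18927/464)² = 358231329/215296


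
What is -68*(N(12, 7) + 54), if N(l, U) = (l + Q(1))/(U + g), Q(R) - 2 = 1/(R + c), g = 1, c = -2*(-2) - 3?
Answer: -15181/4 ≈ -3795.3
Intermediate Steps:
c = 1 (c = 4 - 3 = 1)
Q(R) = 2 + 1/(1 + R) (Q(R) = 2 + 1/(R + 1) = 2 + 1/(1 + R))
N(l, U) = (5/2 + l)/(1 + U) (N(l, U) = (l + (3 + 2*1)/(1 + 1))/(U + 1) = (l + (3 + 2)/2)/(1 + U) = (l + (1/2)*5)/(1 + U) = (l + 5/2)/(1 + U) = (5/2 + l)/(1 + U))
-68*(N(12, 7) + 54) = -68*((5/2 + 12)/(1 + 7) + 54) = -68*((29/2)/8 + 54) = -68*((1/8)*(29/2) + 54) = -68*(29/16 + 54) = -68*893/16 = -15181/4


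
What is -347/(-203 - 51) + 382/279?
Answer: 193841/70866 ≈ 2.7353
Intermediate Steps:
-347/(-203 - 51) + 382/279 = -347/(-254) + 382*(1/279) = -347*(-1/254) + 382/279 = 347/254 + 382/279 = 193841/70866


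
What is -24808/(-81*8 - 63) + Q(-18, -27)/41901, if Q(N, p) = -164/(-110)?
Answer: 19057152914/546179535 ≈ 34.892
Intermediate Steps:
Q(N, p) = 82/55 (Q(N, p) = -164*(-1/110) = 82/55)
-24808/(-81*8 - 63) + Q(-18, -27)/41901 = -24808/(-81*8 - 63) + (82/55)/41901 = -24808/(-648 - 63) + (82/55)*(1/41901) = -24808/(-711) + 82/2304555 = -24808*(-1/711) + 82/2304555 = 24808/711 + 82/2304555 = 19057152914/546179535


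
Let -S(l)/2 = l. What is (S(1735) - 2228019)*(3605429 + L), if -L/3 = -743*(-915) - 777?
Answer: -3499476837025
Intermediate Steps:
S(l) = -2*l
L = -2037204 (L = -3*(-743*(-915) - 777) = -3*(679845 - 777) = -3*679068 = -2037204)
(S(1735) - 2228019)*(3605429 + L) = (-2*1735 - 2228019)*(3605429 - 2037204) = (-3470 - 2228019)*1568225 = -2231489*1568225 = -3499476837025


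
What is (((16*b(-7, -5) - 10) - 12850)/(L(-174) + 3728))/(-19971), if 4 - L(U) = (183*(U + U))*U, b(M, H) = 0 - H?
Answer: -355/6145123299 ≈ -5.7769e-8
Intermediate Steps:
b(M, H) = -H
L(U) = 4 - 366*U² (L(U) = 4 - 183*(U + U)*U = 4 - 183*(2*U)*U = 4 - 366*U*U = 4 - 366*U²)
(((16*b(-7, -5) - 10) - 12850)/(L(-174) + 3728))/(-19971) = (((16*(-1*(-5)) - 10) - 12850)/((4 - 366*(-174)²) + 3728))/(-19971) = (((16*5 - 10) - 12850)/((4 - 366*30276) + 3728))*(-1/19971) = (((80 - 10) - 12850)/((4 - 11081016) + 3728))*(-1/19971) = ((70 - 12850)/(-11081012 + 3728))*(-1/19971) = -12780/(-11077284)*(-1/19971) = -12780*(-1/11077284)*(-1/19971) = (1065/923107)*(-1/19971) = -355/6145123299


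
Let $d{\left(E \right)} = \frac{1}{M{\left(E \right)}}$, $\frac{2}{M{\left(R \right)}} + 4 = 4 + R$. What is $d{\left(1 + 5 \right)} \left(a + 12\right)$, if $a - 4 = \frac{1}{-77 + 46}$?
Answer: $\frac{1485}{31} \approx 47.903$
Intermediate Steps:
$M{\left(R \right)} = \frac{2}{R}$ ($M{\left(R \right)} = \frac{2}{-4 + \left(4 + R\right)} = \frac{2}{R}$)
$a = \frac{123}{31}$ ($a = 4 + \frac{1}{-77 + 46} = 4 + \frac{1}{-31} = 4 - \frac{1}{31} = \frac{123}{31} \approx 3.9677$)
$d{\left(E \right)} = \frac{E}{2}$ ($d{\left(E \right)} = \frac{1}{2 \frac{1}{E}} = \frac{E}{2}$)
$d{\left(1 + 5 \right)} \left(a + 12\right) = \frac{1 + 5}{2} \left(\frac{123}{31} + 12\right) = \frac{1}{2} \cdot 6 \cdot \frac{495}{31} = 3 \cdot \frac{495}{31} = \frac{1485}{31}$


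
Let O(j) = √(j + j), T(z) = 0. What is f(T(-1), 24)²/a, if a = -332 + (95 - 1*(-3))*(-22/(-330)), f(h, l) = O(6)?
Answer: -90/2441 ≈ -0.036870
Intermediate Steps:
O(j) = √2*√j (O(j) = √(2*j) = √2*√j)
f(h, l) = 2*√3 (f(h, l) = √2*√6 = 2*√3)
a = -4882/15 (a = -332 + (95 + 3)*(-22*(-1/330)) = -332 + 98*(1/15) = -332 + 98/15 = -4882/15 ≈ -325.47)
f(T(-1), 24)²/a = (2*√3)²/(-4882/15) = 12*(-15/4882) = -90/2441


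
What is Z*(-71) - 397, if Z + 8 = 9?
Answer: -468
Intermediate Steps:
Z = 1 (Z = -8 + 9 = 1)
Z*(-71) - 397 = 1*(-71) - 397 = -71 - 397 = -468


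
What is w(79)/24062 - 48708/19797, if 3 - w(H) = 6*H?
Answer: -393778761/158785138 ≈ -2.4799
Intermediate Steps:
w(H) = 3 - 6*H
w(79)/24062 - 48708/19797 = (3 - 6*79)/24062 - 48708/19797 = (3 - 474)*(1/24062) - 48708*1/19797 = -471*1/24062 - 16236/6599 = -471/24062 - 16236/6599 = -393778761/158785138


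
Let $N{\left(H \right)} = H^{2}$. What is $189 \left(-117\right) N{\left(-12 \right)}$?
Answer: $-3184272$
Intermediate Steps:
$189 \left(-117\right) N{\left(-12 \right)} = 189 \left(-117\right) \left(-12\right)^{2} = \left(-22113\right) 144 = -3184272$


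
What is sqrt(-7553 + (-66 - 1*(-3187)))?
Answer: 4*I*sqrt(277) ≈ 66.573*I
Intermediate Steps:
sqrt(-7553 + (-66 - 1*(-3187))) = sqrt(-7553 + (-66 + 3187)) = sqrt(-7553 + 3121) = sqrt(-4432) = 4*I*sqrt(277)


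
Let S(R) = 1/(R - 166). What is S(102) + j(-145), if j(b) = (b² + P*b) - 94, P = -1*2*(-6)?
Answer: 1228223/64 ≈ 19191.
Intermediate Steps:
S(R) = 1/(-166 + R)
P = 12 (P = -2*(-6) = 12)
j(b) = -94 + b² + 12*b (j(b) = (b² + 12*b) - 94 = -94 + b² + 12*b)
S(102) + j(-145) = 1/(-166 + 102) + (-94 + (-145)² + 12*(-145)) = 1/(-64) + (-94 + 21025 - 1740) = -1/64 + 19191 = 1228223/64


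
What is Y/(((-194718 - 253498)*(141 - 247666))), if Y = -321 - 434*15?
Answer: -6831/110944665400 ≈ -6.1571e-8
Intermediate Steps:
Y = -6831 (Y = -321 - 6510 = -6831)
Y/(((-194718 - 253498)*(141 - 247666))) = -6831*1/((-194718 - 253498)*(141 - 247666)) = -6831/((-448216*(-247525))) = -6831/110944665400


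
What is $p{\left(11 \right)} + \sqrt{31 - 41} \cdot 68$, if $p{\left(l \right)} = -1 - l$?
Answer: $-12 + 68 i \sqrt{10} \approx -12.0 + 215.03 i$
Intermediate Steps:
$p{\left(11 \right)} + \sqrt{31 - 41} \cdot 68 = \left(-1 - 11\right) + \sqrt{31 - 41} \cdot 68 = \left(-1 - 11\right) + \sqrt{-10} \cdot 68 = -12 + i \sqrt{10} \cdot 68 = -12 + 68 i \sqrt{10}$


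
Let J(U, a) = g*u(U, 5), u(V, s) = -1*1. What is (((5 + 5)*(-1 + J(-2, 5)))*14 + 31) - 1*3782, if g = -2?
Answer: -3611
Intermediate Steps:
u(V, s) = -1
J(U, a) = 2 (J(U, a) = -2*(-1) = 2)
(((5 + 5)*(-1 + J(-2, 5)))*14 + 31) - 1*3782 = (((5 + 5)*(-1 + 2))*14 + 31) - 1*3782 = ((10*1)*14 + 31) - 3782 = (10*14 + 31) - 3782 = (140 + 31) - 3782 = 171 - 3782 = -3611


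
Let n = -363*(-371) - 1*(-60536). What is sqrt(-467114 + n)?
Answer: I*sqrt(271905) ≈ 521.45*I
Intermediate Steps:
n = 195209 (n = 134673 + 60536 = 195209)
sqrt(-467114 + n) = sqrt(-467114 + 195209) = sqrt(-271905) = I*sqrt(271905)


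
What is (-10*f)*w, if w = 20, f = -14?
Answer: 2800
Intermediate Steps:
(-10*f)*w = -10*(-14)*20 = 140*20 = 2800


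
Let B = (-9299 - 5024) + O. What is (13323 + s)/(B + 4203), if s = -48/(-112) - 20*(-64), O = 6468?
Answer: -25556/6391 ≈ -3.9987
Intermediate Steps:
s = 8963/7 (s = -48*(-1/112) + 1280 = 3/7 + 1280 = 8963/7 ≈ 1280.4)
B = -7855 (B = (-9299 - 5024) + 6468 = -14323 + 6468 = -7855)
(13323 + s)/(B + 4203) = (13323 + 8963/7)/(-7855 + 4203) = (102224/7)/(-3652) = (102224/7)*(-1/3652) = -25556/6391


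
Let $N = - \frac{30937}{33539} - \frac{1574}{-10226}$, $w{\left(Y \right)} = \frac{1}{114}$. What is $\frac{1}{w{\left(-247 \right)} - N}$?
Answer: $\frac{19549279398}{15195053339} \approx 1.2866$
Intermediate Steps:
$w{\left(Y \right)} = \frac{1}{114}$
$N = - \frac{131785688}{171484907}$ ($N = \left(-30937\right) \frac{1}{33539} - - \frac{787}{5113} = - \frac{30937}{33539} + \frac{787}{5113} = - \frac{131785688}{171484907} \approx -0.7685$)
$\frac{1}{w{\left(-247 \right)} - N} = \frac{1}{\frac{1}{114} - - \frac{131785688}{171484907}} = \frac{1}{\frac{1}{114} + \frac{131785688}{171484907}} = \frac{1}{\frac{15195053339}{19549279398}} = \frac{19549279398}{15195053339}$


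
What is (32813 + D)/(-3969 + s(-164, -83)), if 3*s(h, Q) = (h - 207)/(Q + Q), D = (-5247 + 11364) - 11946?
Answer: -13438032/1976191 ≈ -6.8000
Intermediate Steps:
D = -5829 (D = 6117 - 11946 = -5829)
s(h, Q) = (-207 + h)/(6*Q) (s(h, Q) = ((h - 207)/(Q + Q))/3 = ((-207 + h)/((2*Q)))/3 = ((-207 + h)*(1/(2*Q)))/3 = ((-207 + h)/(2*Q))/3 = (-207 + h)/(6*Q))
(32813 + D)/(-3969 + s(-164, -83)) = (32813 - 5829)/(-3969 + (1/6)*(-207 - 164)/(-83)) = 26984/(-3969 + (1/6)*(-1/83)*(-371)) = 26984/(-3969 + 371/498) = 26984/(-1976191/498) = 26984*(-498/1976191) = -13438032/1976191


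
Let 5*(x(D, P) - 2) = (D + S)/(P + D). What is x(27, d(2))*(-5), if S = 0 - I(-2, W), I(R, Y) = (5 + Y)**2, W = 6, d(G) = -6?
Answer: -116/21 ≈ -5.5238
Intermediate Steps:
S = -121 (S = 0 - (5 + 6)**2 = 0 - 1*11**2 = 0 - 1*121 = 0 - 121 = -121)
x(D, P) = 2 + (-121 + D)/(5*(D + P)) (x(D, P) = 2 + ((D - 121)/(P + D))/5 = 2 + ((-121 + D)/(D + P))/5 = 2 + (-121 + D)/(5*(D + P)))
x(27, d(2))*(-5) = ((-121 + 10*(-6) + 11*27)/(5*(27 - 6)))*(-5) = ((1/5)*(-121 - 60 + 297)/21)*(-5) = ((1/5)*(1/21)*116)*(-5) = (116/105)*(-5) = -116/21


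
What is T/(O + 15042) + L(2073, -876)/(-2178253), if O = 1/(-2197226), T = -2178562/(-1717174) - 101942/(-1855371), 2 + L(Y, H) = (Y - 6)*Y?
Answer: -2929711186676838165259608029/1489405598804906029155200523 ≈ -1.9670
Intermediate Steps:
L(Y, H) = -2 + Y*(-6 + Y) (L(Y, H) = -2 + (Y - 6)*Y = -2 + (-6 + Y)*Y = -2 + Y*(-6 + Y))
T = 2108546454205/1592997420777 (T = -2178562*(-1/1717174) - 101942*(-1/1855371) = 1089281/858587 + 101942/1855371 = 2108546454205/1592997420777 ≈ 1.3236)
O = -1/2197226 ≈ -4.5512e-7
T/(O + 15042) + L(2073, -876)/(-2178253) = 2108546454205/(1592997420777*(-1/2197226 + 15042)) + (-2 + 2073**2 - 6*2073)/(-2178253) = 2108546454205/(1592997420777*(33050673491/2197226)) + (-2 + 4297329 - 12438)*(-1/2178253) = (2108546454205/1592997420777)*(2197226/33050673491) + 4284889*(-1/2178253) = 4632953091387035330/52649637626105766522507 - 612127/311179 = -2929711186676838165259608029/1489405598804906029155200523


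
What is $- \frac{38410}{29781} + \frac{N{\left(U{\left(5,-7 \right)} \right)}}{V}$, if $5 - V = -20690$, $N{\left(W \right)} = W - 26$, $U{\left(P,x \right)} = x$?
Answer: $- \frac{795877723}{616317795} \approx -1.2913$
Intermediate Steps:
$N{\left(W \right)} = -26 + W$ ($N{\left(W \right)} = W - 26 = -26 + W$)
$V = 20695$ ($V = 5 - -20690 = 5 + 20690 = 20695$)
$- \frac{38410}{29781} + \frac{N{\left(U{\left(5,-7 \right)} \right)}}{V} = - \frac{38410}{29781} + \frac{-26 - 7}{20695} = \left(-38410\right) \frac{1}{29781} - \frac{33}{20695} = - \frac{38410}{29781} - \frac{33}{20695} = - \frac{795877723}{616317795}$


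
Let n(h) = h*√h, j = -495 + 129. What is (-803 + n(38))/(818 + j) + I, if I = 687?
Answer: 309721/452 + 19*√38/226 ≈ 685.74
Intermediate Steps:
j = -366
n(h) = h^(3/2)
(-803 + n(38))/(818 + j) + I = (-803 + 38^(3/2))/(818 - 366) + 687 = (-803 + 38*√38)/452 + 687 = (-803 + 38*√38)*(1/452) + 687 = (-803/452 + 19*√38/226) + 687 = 309721/452 + 19*√38/226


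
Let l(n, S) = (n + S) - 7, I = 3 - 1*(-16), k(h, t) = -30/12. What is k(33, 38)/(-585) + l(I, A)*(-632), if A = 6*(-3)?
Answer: 887329/234 ≈ 3792.0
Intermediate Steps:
k(h, t) = -5/2 (k(h, t) = -30*1/12 = -5/2)
A = -18
I = 19 (I = 3 + 16 = 19)
l(n, S) = -7 + S + n (l(n, S) = (S + n) - 7 = -7 + S + n)
k(33, 38)/(-585) + l(I, A)*(-632) = -5/2/(-585) + (-7 - 18 + 19)*(-632) = -5/2*(-1/585) - 6*(-632) = 1/234 + 3792 = 887329/234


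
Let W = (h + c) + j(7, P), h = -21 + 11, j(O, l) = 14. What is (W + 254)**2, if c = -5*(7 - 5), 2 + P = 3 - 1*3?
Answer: 61504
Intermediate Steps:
P = -2 (P = -2 + (3 - 1*3) = -2 + (3 - 3) = -2 + 0 = -2)
h = -10
c = -10 (c = -5*2 = -10)
W = -6 (W = (-10 - 10) + 14 = -20 + 14 = -6)
(W + 254)**2 = (-6 + 254)**2 = 248**2 = 61504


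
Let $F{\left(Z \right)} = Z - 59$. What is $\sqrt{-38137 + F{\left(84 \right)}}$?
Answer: $4 i \sqrt{2382} \approx 195.22 i$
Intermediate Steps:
$F{\left(Z \right)} = -59 + Z$
$\sqrt{-38137 + F{\left(84 \right)}} = \sqrt{-38137 + \left(-59 + 84\right)} = \sqrt{-38137 + 25} = \sqrt{-38112} = 4 i \sqrt{2382}$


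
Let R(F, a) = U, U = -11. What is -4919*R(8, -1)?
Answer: 54109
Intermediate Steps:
R(F, a) = -11
-4919*R(8, -1) = -4919*(-11) = 54109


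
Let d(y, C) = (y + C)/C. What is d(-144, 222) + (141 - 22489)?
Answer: -826863/37 ≈ -22348.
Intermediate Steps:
d(y, C) = (C + y)/C
d(-144, 222) + (141 - 22489) = (222 - 144)/222 + (141 - 22489) = (1/222)*78 - 22348 = 13/37 - 22348 = -826863/37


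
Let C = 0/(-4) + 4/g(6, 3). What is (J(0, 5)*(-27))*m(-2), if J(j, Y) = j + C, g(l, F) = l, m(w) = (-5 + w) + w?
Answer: 162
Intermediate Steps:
m(w) = -5 + 2*w
C = ⅔ (C = 0/(-4) + 4/6 = 0*(-¼) + 4*(⅙) = 0 + ⅔ = ⅔ ≈ 0.66667)
J(j, Y) = ⅔ + j (J(j, Y) = j + ⅔ = ⅔ + j)
(J(0, 5)*(-27))*m(-2) = ((⅔ + 0)*(-27))*(-5 + 2*(-2)) = ((⅔)*(-27))*(-5 - 4) = -18*(-9) = 162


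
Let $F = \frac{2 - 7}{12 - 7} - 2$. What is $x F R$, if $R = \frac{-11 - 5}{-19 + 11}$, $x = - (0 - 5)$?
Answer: $-30$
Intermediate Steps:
$x = 5$ ($x = \left(-1\right) \left(-5\right) = 5$)
$F = -3$ ($F = - \frac{5}{5} - 2 = \left(-5\right) \frac{1}{5} - 2 = -1 - 2 = -3$)
$R = 2$ ($R = - \frac{16}{-8} = \left(-16\right) \left(- \frac{1}{8}\right) = 2$)
$x F R = 5 \left(-3\right) 2 = \left(-15\right) 2 = -30$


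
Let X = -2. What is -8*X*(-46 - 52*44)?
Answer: -37344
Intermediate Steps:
-8*X*(-46 - 52*44) = -(-16)*(-46 - 52*44) = -(-16)*(-46 - 2288) = -(-16)*(-2334) = -8*4668 = -37344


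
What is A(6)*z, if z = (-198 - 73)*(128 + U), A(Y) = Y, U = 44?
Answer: -279672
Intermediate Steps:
z = -46612 (z = (-198 - 73)*(128 + 44) = -271*172 = -46612)
A(6)*z = 6*(-46612) = -279672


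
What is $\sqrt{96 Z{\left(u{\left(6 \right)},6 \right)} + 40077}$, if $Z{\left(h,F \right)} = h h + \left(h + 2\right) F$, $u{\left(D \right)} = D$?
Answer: $3 \sqrt{5349} \approx 219.41$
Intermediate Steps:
$Z{\left(h,F \right)} = h^{2} + F \left(2 + h\right)$ ($Z{\left(h,F \right)} = h^{2} + \left(2 + h\right) F = h^{2} + F \left(2 + h\right)$)
$\sqrt{96 Z{\left(u{\left(6 \right)},6 \right)} + 40077} = \sqrt{96 \left(6^{2} + 2 \cdot 6 + 6 \cdot 6\right) + 40077} = \sqrt{96 \left(36 + 12 + 36\right) + 40077} = \sqrt{96 \cdot 84 + 40077} = \sqrt{8064 + 40077} = \sqrt{48141} = 3 \sqrt{5349}$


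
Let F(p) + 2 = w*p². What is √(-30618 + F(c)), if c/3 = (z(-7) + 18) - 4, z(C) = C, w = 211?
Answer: √62431 ≈ 249.86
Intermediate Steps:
c = 21 (c = 3*((-7 + 18) - 4) = 3*(11 - 4) = 3*7 = 21)
F(p) = -2 + 211*p²
√(-30618 + F(c)) = √(-30618 + (-2 + 211*21²)) = √(-30618 + (-2 + 211*441)) = √(-30618 + (-2 + 93051)) = √(-30618 + 93049) = √62431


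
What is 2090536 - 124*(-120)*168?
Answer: 4590376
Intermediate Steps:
2090536 - 124*(-120)*168 = 2090536 - (-14880)*168 = 2090536 - 1*(-2499840) = 2090536 + 2499840 = 4590376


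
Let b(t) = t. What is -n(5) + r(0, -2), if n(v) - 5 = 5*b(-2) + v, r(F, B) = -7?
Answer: -7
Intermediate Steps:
n(v) = -5 + v (n(v) = 5 + (5*(-2) + v) = 5 + (-10 + v) = -5 + v)
-n(5) + r(0, -2) = -(-5 + 5) - 7 = -1*0 - 7 = 0 - 7 = -7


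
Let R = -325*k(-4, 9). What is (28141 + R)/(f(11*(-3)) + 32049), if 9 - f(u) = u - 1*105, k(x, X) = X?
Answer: 6304/8049 ≈ 0.78320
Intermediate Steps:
R = -2925 (R = -325*9 = -2925)
f(u) = 114 - u (f(u) = 9 - (u - 1*105) = 9 - (u - 105) = 9 - (-105 + u) = 9 + (105 - u) = 114 - u)
(28141 + R)/(f(11*(-3)) + 32049) = (28141 - 2925)/((114 - 11*(-3)) + 32049) = 25216/((114 - 1*(-33)) + 32049) = 25216/((114 + 33) + 32049) = 25216/(147 + 32049) = 25216/32196 = 25216*(1/32196) = 6304/8049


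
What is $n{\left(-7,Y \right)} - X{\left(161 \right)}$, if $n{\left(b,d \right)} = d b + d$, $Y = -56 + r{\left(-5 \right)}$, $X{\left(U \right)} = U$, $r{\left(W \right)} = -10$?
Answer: $235$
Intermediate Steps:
$Y = -66$ ($Y = -56 - 10 = -66$)
$n{\left(b,d \right)} = d + b d$ ($n{\left(b,d \right)} = b d + d = d + b d$)
$n{\left(-7,Y \right)} - X{\left(161 \right)} = - 66 \left(1 - 7\right) - 161 = \left(-66\right) \left(-6\right) - 161 = 396 - 161 = 235$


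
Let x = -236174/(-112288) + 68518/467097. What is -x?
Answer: -59004958031/26224693968 ≈ -2.2500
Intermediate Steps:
x = 59004958031/26224693968 (x = -236174*(-1/112288) + 68518*(1/467097) = 118087/56144 + 68518/467097 = 59004958031/26224693968 ≈ 2.2500)
-x = -1*59004958031/26224693968 = -59004958031/26224693968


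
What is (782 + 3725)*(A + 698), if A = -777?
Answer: -356053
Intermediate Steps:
(782 + 3725)*(A + 698) = (782 + 3725)*(-777 + 698) = 4507*(-79) = -356053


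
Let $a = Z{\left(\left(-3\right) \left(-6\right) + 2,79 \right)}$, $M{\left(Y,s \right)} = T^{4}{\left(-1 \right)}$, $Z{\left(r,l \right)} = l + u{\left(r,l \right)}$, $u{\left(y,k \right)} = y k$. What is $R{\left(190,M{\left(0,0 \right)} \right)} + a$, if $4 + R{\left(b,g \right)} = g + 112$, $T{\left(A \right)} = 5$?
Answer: $2392$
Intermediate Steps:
$u{\left(y,k \right)} = k y$
$Z{\left(r,l \right)} = l + l r$
$M{\left(Y,s \right)} = 625$ ($M{\left(Y,s \right)} = 5^{4} = 625$)
$R{\left(b,g \right)} = 108 + g$ ($R{\left(b,g \right)} = -4 + \left(g + 112\right) = -4 + \left(112 + g\right) = 108 + g$)
$a = 1659$ ($a = 79 \left(1 + \left(\left(-3\right) \left(-6\right) + 2\right)\right) = 79 \left(1 + \left(18 + 2\right)\right) = 79 \left(1 + 20\right) = 79 \cdot 21 = 1659$)
$R{\left(190,M{\left(0,0 \right)} \right)} + a = \left(108 + 625\right) + 1659 = 733 + 1659 = 2392$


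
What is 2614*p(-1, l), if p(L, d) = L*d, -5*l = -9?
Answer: -23526/5 ≈ -4705.2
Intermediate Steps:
l = 9/5 (l = -1/5*(-9) = 9/5 ≈ 1.8000)
2614*p(-1, l) = 2614*(-1*9/5) = 2614*(-9/5) = -23526/5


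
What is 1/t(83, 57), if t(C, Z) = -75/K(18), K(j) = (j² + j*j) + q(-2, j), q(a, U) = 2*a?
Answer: -644/75 ≈ -8.5867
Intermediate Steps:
K(j) = -4 + 2*j² (K(j) = (j² + j*j) + 2*(-2) = (j² + j²) - 4 = 2*j² - 4 = -4 + 2*j²)
t(C, Z) = -75/644 (t(C, Z) = -75/(-4 + 2*18²) = -75/(-4 + 2*324) = -75/(-4 + 648) = -75/644)
1/t(83, 57) = 1/(-75/644) = -644/75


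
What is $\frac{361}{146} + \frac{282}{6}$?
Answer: $\frac{7223}{146} \approx 49.473$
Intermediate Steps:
$\frac{361}{146} + \frac{282}{6} = 361 \cdot \frac{1}{146} + 282 \cdot \frac{1}{6} = \frac{361}{146} + 47 = \frac{7223}{146}$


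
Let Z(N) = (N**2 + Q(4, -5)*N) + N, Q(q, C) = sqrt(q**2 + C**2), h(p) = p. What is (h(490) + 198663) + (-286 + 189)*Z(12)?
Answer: 184021 - 1164*sqrt(41) ≈ 1.7657e+5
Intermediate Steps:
Q(q, C) = sqrt(C**2 + q**2)
Z(N) = N + N**2 + N*sqrt(41) (Z(N) = (N**2 + sqrt((-5)**2 + 4**2)*N) + N = (N**2 + sqrt(25 + 16)*N) + N = (N**2 + sqrt(41)*N) + N = (N**2 + N*sqrt(41)) + N = N + N**2 + N*sqrt(41))
(h(490) + 198663) + (-286 + 189)*Z(12) = (490 + 198663) + (-286 + 189)*(12*(1 + 12 + sqrt(41))) = 199153 - 1164*(13 + sqrt(41)) = 199153 - 97*(156 + 12*sqrt(41)) = 199153 + (-15132 - 1164*sqrt(41)) = 184021 - 1164*sqrt(41)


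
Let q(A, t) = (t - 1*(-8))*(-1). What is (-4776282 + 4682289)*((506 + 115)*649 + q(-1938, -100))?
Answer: -37890552153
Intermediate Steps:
q(A, t) = -8 - t (q(A, t) = (t + 8)*(-1) = (8 + t)*(-1) = -8 - t)
(-4776282 + 4682289)*((506 + 115)*649 + q(-1938, -100)) = (-4776282 + 4682289)*((506 + 115)*649 + (-8 - 1*(-100))) = -93993*(621*649 + (-8 + 100)) = -93993*(403029 + 92) = -93993*403121 = -37890552153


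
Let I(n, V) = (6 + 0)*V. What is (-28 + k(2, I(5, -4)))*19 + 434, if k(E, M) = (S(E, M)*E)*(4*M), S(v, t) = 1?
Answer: -3746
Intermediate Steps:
I(n, V) = 6*V
k(E, M) = 4*E*M (k(E, M) = (1*E)*(4*M) = E*(4*M) = 4*E*M)
(-28 + k(2, I(5, -4)))*19 + 434 = (-28 + 4*2*(6*(-4)))*19 + 434 = (-28 + 4*2*(-24))*19 + 434 = (-28 - 192)*19 + 434 = -220*19 + 434 = -4180 + 434 = -3746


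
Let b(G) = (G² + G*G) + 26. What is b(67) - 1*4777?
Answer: 4227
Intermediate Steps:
b(G) = 26 + 2*G² (b(G) = (G² + G²) + 26 = 2*G² + 26 = 26 + 2*G²)
b(67) - 1*4777 = (26 + 2*67²) - 1*4777 = (26 + 2*4489) - 4777 = (26 + 8978) - 4777 = 9004 - 4777 = 4227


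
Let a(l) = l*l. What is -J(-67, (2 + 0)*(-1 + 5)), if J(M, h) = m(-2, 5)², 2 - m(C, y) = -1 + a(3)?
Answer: -36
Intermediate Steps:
a(l) = l²
m(C, y) = -6 (m(C, y) = 2 - (-1 + 3²) = 2 - (-1 + 9) = 2 - 1*8 = 2 - 8 = -6)
J(M, h) = 36 (J(M, h) = (-6)² = 36)
-J(-67, (2 + 0)*(-1 + 5)) = -1*36 = -36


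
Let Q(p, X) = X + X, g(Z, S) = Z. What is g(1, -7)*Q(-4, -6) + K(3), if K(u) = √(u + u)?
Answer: -12 + √6 ≈ -9.5505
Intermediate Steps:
K(u) = √2*√u (K(u) = √(2*u) = √2*√u)
Q(p, X) = 2*X
g(1, -7)*Q(-4, -6) + K(3) = 1*(2*(-6)) + √2*√3 = 1*(-12) + √6 = -12 + √6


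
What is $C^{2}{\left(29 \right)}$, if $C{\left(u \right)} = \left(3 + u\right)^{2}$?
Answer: $1048576$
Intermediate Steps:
$C^{2}{\left(29 \right)} = \left(\left(3 + 29\right)^{2}\right)^{2} = \left(32^{2}\right)^{2} = 1024^{2} = 1048576$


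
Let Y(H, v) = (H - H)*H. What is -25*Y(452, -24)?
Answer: 0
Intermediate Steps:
Y(H, v) = 0 (Y(H, v) = 0*H = 0)
-25*Y(452, -24) = -25*0 = 0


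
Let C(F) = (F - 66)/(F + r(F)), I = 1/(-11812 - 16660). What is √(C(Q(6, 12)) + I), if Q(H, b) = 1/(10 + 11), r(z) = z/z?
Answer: I*√1543791565558/156596 ≈ 7.9344*I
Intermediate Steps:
r(z) = 1
Q(H, b) = 1/21
I = -1/28472 (I = 1/(-28472) = -1/28472 ≈ -3.5122e-5)
C(F) = (-66 + F)/(1 + F) (C(F) = (F - 66)/(F + 1) = (-66 + F)/(1 + F))
√(C(Q(6, 12)) + I) = √((-66 + 1/21)/(1 + 1/21) - 1/28472) = √(-1385/21/(22/21) - 1/28472) = √((21/22)*(-1385/21) - 1/28472) = √(-1385/22 - 1/28472) = √(-19716871/313192) = I*√1543791565558/156596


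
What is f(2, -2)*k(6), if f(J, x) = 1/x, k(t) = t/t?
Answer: -1/2 ≈ -0.50000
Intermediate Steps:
k(t) = 1
f(2, -2)*k(6) = 1/(-2) = -1/2*1 = -1/2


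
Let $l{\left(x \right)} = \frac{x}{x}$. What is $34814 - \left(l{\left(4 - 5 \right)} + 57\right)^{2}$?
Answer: $31450$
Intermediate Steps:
$l{\left(x \right)} = 1$
$34814 - \left(l{\left(4 - 5 \right)} + 57\right)^{2} = 34814 - \left(1 + 57\right)^{2} = 34814 - 58^{2} = 34814 - 3364 = 31450$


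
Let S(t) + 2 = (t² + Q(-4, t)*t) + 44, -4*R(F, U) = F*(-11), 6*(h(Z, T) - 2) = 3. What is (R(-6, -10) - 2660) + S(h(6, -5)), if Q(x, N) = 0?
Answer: -10513/4 ≈ -2628.3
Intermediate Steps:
h(Z, T) = 5/2 (h(Z, T) = 2 + (⅙)*3 = 2 + ½ = 5/2)
R(F, U) = 11*F/4 (R(F, U) = -F*(-11)/4 = -(-11)*F/4 = 11*F/4)
S(t) = 42 + t² (S(t) = -2 + ((t² + 0*t) + 44) = -2 + ((t² + 0) + 44) = -2 + (t² + 44) = -2 + (44 + t²) = 42 + t²)
(R(-6, -10) - 2660) + S(h(6, -5)) = ((11/4)*(-6) - 2660) + (42 + (5/2)²) = (-33/2 - 2660) + (42 + 25/4) = -5353/2 + 193/4 = -10513/4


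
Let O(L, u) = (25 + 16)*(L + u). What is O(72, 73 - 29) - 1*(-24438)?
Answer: 29194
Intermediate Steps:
O(L, u) = 41*L + 41*u (O(L, u) = 41*(L + u) = 41*L + 41*u)
O(72, 73 - 29) - 1*(-24438) = (41*72 + 41*(73 - 29)) - 1*(-24438) = (2952 + 41*44) + 24438 = (2952 + 1804) + 24438 = 4756 + 24438 = 29194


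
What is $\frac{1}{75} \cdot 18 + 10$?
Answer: $\frac{256}{25} \approx 10.24$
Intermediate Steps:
$\frac{1}{75} \cdot 18 + 10 = \frac{6}{25} + 10 = \frac{256}{25}$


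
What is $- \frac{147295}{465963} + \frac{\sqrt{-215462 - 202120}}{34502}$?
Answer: $- \frac{147295}{465963} + \frac{3 i \sqrt{46398}}{34502} \approx -0.31611 + 0.01873 i$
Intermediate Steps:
$- \frac{147295}{465963} + \frac{\sqrt{-215462 - 202120}}{34502} = \left(-147295\right) \frac{1}{465963} + \sqrt{-417582} \cdot \frac{1}{34502} = - \frac{147295}{465963} + 3 i \sqrt{46398} \cdot \frac{1}{34502} = - \frac{147295}{465963} + \frac{3 i \sqrt{46398}}{34502}$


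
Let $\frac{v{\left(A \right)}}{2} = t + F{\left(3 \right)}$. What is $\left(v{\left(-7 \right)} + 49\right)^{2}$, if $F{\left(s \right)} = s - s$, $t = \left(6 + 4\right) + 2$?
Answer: $5329$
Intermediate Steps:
$t = 12$ ($t = 10 + 2 = 12$)
$F{\left(s \right)} = 0$
$v{\left(A \right)} = 24$ ($v{\left(A \right)} = 2 \left(12 + 0\right) = 2 \cdot 12 = 24$)
$\left(v{\left(-7 \right)} + 49\right)^{2} = \left(24 + 49\right)^{2} = 73^{2} = 5329$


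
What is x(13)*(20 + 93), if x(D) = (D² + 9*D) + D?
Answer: 33787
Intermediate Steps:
x(D) = D² + 10*D
x(13)*(20 + 93) = (13*(10 + 13))*(20 + 93) = (13*23)*113 = 299*113 = 33787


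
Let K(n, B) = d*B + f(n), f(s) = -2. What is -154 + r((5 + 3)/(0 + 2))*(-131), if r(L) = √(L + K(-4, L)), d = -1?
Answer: -154 - 131*I*√2 ≈ -154.0 - 185.26*I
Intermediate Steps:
K(n, B) = -2 - B (K(n, B) = -B - 2 = -2 - B)
r(L) = I*√2 (r(L) = √(L + (-2 - L)) = √(-2) = I*√2)
-154 + r((5 + 3)/(0 + 2))*(-131) = -154 + (I*√2)*(-131) = -154 - 131*I*√2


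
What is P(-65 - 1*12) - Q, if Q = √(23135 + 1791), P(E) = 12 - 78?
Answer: -66 - 11*√206 ≈ -223.88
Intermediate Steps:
P(E) = -66
Q = 11*√206 (Q = √24926 = 11*√206 ≈ 157.88)
P(-65 - 1*12) - Q = -66 - 11*√206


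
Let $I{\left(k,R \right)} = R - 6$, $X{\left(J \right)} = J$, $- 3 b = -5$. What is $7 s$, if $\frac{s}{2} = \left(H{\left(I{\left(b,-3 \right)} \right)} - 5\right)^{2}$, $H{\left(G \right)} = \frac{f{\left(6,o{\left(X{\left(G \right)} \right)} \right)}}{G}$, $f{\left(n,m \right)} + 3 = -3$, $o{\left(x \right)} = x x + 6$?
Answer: $\frac{2366}{9} \approx 262.89$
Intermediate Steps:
$b = \frac{5}{3}$ ($b = \left(- \frac{1}{3}\right) \left(-5\right) = \frac{5}{3} \approx 1.6667$)
$I{\left(k,R \right)} = -6 + R$ ($I{\left(k,R \right)} = R - 6 = -6 + R$)
$o{\left(x \right)} = 6 + x^{2}$ ($o{\left(x \right)} = x^{2} + 6 = 6 + x^{2}$)
$f{\left(n,m \right)} = -6$ ($f{\left(n,m \right)} = -3 - 3 = -6$)
$H{\left(G \right)} = - \frac{6}{G}$
$s = \frac{338}{9}$ ($s = 2 \left(- \frac{6}{-6 - 3} - 5\right)^{2} = 2 \left(- \frac{6}{-9} - 5\right)^{2} = 2 \left(\left(-6\right) \left(- \frac{1}{9}\right) - 5\right)^{2} = 2 \left(\frac{2}{3} - 5\right)^{2} = 2 \left(- \frac{13}{3}\right)^{2} = 2 \cdot \frac{169}{9} = \frac{338}{9} \approx 37.556$)
$7 s = 7 \cdot \frac{338}{9} = \frac{2366}{9}$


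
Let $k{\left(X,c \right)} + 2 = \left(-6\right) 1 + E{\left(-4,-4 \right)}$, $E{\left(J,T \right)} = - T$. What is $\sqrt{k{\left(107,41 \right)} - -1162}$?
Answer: $\sqrt{1158} \approx 34.029$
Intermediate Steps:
$k{\left(X,c \right)} = -4$ ($k{\left(X,c \right)} = -2 - 2 = -4$)
$\sqrt{k{\left(107,41 \right)} - -1162} = \sqrt{-4 - -1162} = \sqrt{-4 + 1162} = \sqrt{1158}$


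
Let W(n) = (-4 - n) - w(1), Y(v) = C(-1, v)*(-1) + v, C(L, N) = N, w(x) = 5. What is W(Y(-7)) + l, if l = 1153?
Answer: 1144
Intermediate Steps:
Y(v) = 0 (Y(v) = v*(-1) + v = -v + v = 0)
W(n) = -9 - n (W(n) = (-4 - n) - 1*5 = (-4 - n) - 5 = -9 - n)
W(Y(-7)) + l = (-9 - 1*0) + 1153 = (-9 + 0) + 1153 = -9 + 1153 = 1144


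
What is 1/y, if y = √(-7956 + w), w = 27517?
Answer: √19561/19561 ≈ 0.0071500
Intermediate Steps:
y = √19561 (y = √(-7956 + 27517) = √19561 ≈ 139.86)
1/y = 1/(√19561) = √19561/19561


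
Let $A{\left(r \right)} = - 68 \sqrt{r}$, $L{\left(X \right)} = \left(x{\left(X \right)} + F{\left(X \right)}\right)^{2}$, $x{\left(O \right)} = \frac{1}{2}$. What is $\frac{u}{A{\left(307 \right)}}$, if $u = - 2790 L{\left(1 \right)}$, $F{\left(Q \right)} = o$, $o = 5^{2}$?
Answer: $\frac{213435 \sqrt{307}}{2456} \approx 1522.7$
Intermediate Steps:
$x{\left(O \right)} = \frac{1}{2}$
$o = 25$
$F{\left(Q \right)} = 25$
$L{\left(X \right)} = \frac{2601}{4}$ ($L{\left(X \right)} = \left(\frac{1}{2} + 25\right)^{2} = \left(\frac{51}{2}\right)^{2} = \frac{2601}{4}$)
$u = - \frac{3628395}{2}$ ($u = \left(-2790\right) \frac{2601}{4} = - \frac{3628395}{2} \approx -1.8142 \cdot 10^{6}$)
$\frac{u}{A{\left(307 \right)}} = - \frac{3628395}{2 \left(- 68 \sqrt{307}\right)} = - \frac{3628395 \left(- \frac{\sqrt{307}}{20876}\right)}{2} = \frac{213435 \sqrt{307}}{2456}$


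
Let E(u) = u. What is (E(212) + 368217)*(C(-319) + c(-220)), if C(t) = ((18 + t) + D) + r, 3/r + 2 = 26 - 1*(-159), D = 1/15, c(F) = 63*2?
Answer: -58966693021/915 ≈ -6.4444e+7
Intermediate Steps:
c(F) = 126
D = 1/15 ≈ 0.066667
r = 1/61 (r = 3/(-2 + (26 - 1*(-159))) = 3/(-2 + (26 + 159)) = 3/(-2 + 185) = 3/183 = 3*(1/183) = 1/61 ≈ 0.016393)
C(t) = 16546/915 + t (C(t) = ((18 + t) + 1/15) + 1/61 = (271/15 + t) + 1/61 = 16546/915 + t)
(E(212) + 368217)*(C(-319) + c(-220)) = (212 + 368217)*((16546/915 - 319) + 126) = 368429*(-275339/915 + 126) = 368429*(-160049/915) = -58966693021/915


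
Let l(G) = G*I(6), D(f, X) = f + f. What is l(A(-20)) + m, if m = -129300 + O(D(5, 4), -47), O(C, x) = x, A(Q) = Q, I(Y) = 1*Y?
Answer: -129467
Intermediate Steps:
I(Y) = Y
D(f, X) = 2*f
l(G) = 6*G (l(G) = G*6 = 6*G)
m = -129347 (m = -129300 - 47 = -129347)
l(A(-20)) + m = 6*(-20) - 129347 = -120 - 129347 = -129467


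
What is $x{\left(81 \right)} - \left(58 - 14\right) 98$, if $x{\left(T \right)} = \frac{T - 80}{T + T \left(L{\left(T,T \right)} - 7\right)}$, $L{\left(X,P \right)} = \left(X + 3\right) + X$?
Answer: $- \frac{55534247}{12879} \approx -4312.0$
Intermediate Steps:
$L{\left(X,P \right)} = 3 + 2 X$ ($L{\left(X,P \right)} = \left(3 + X\right) + X = 3 + 2 X$)
$x{\left(T \right)} = \frac{-80 + T}{T + T \left(-4 + 2 T\right)}$ ($x{\left(T \right)} = \frac{T - 80}{T + T \left(\left(3 + 2 T\right) - 7\right)} = \frac{-80 + T}{T + T \left(-4 + 2 T\right)}$)
$x{\left(81 \right)} - \left(58 - 14\right) 98 = \frac{-80 + 81}{81 \left(-3 + 2 \cdot 81\right)} - \left(58 - 14\right) 98 = \frac{1}{81} \frac{1}{-3 + 162} \cdot 1 - 44 \cdot 98 = \frac{1}{81} \cdot \frac{1}{159} \cdot 1 - 4312 = \frac{1}{12879} - 4312 = - \frac{55534247}{12879}$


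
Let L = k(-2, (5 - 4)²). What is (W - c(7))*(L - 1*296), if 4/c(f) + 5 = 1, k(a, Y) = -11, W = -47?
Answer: 14122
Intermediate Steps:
c(f) = -1 (c(f) = 4/(-5 + 1) = 4/(-4) = 4*(-¼) = -1)
L = -11
(W - c(7))*(L - 1*296) = (-47 - 1*(-1))*(-11 - 1*296) = (-47 + 1)*(-11 - 296) = -46*(-307) = 14122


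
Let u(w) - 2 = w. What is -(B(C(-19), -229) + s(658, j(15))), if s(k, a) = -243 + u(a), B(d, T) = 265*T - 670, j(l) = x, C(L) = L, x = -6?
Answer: 61602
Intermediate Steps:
j(l) = -6
u(w) = 2 + w
B(d, T) = -670 + 265*T
s(k, a) = -241 + a (s(k, a) = -243 + (2 + a) = -241 + a)
-(B(C(-19), -229) + s(658, j(15))) = -((-670 + 265*(-229)) + (-241 - 6)) = -((-670 - 60685) - 247) = -(-61355 - 247) = -1*(-61602) = 61602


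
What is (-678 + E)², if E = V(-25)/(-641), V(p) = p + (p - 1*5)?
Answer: 188827618849/410881 ≈ 4.5957e+5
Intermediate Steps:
V(p) = -5 + 2*p (V(p) = p + (p - 5) = p + (-5 + p) = -5 + 2*p)
E = 55/641 (E = (-5 + 2*(-25))/(-641) = (-5 - 50)*(-1/641) = -55*(-1/641) = 55/641 ≈ 0.085803)
(-678 + E)² = (-678 + 55/641)² = (-434543/641)² = 188827618849/410881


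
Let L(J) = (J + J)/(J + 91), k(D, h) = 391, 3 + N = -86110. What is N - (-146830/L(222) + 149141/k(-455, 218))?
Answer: 86874001/5106 ≈ 17014.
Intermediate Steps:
N = -86113 (N = -3 - 86110 = -86113)
L(J) = 2*J/(91 + J) (L(J) = (2*J)/(91 + J) = 2*J/(91 + J))
N - (-146830/L(222) + 149141/k(-455, 218)) = -86113 - (-146830/(2*222/(91 + 222)) + 149141/391) = -86113 - (-146830/(2*222/313) + 149141*(1/391)) = -86113 - (-146830/(2*222*(1/313)) + 8773/23) = -86113 - (-146830/444/313 + 8773/23) = -86113 - (-146830*313/444 + 8773/23) = -86113 - (-22978895/222 + 8773/23) = -86113 - 1*(-526566979/5106) = -86113 + 526566979/5106 = 86874001/5106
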